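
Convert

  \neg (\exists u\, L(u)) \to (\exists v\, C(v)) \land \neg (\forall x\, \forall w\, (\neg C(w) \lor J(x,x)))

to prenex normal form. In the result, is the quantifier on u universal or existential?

First replace A → B with ¬A ∨ B.
  \neg \neg (\exists u\, L(u)) \lor (\exists v\, C(v)) \land \neg (\forall x\, \forall w\, (\neg C(w) \lor J(x,x)))
Move each ¬ inward, flipping quantifiers it crosses:
  (\exists u\, L(u)) \lor (\exists v\, C(v)) \land (\exists x\, \exists w\, (C(w) \land \neg J(x,x)))
Pull the quantifiers to the front (each side's bound variable is not free in the other side):
  \exists u\, \exists v\, \exists x\, \exists w\, (L(u) \lor C(v) \land C(w) \land \neg J(x,x))
The quantifier \exists u sits under an even number of negations (counting the antecedent side of each →), so it remains existential.

existential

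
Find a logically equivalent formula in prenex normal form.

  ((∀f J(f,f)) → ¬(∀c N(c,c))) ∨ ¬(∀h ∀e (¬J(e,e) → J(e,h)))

Rewrite implications/biconditionals: A → B as ¬A ∨ B.
  ¬(∀f J(f,f)) ∨ ¬(∀c N(c,c)) ∨ ¬(∀h ∀e (¬¬J(e,e) ∨ J(e,h)))
Move each ¬ inward, flipping quantifiers it crosses:
  (∃f ¬J(f,f)) ∨ (∃c ¬N(c,c)) ∨ (∃h ∃e (¬J(e,e) ∧ ¬J(e,h)))
Finally move all quantifiers to the prefix:
  ∃f ∃c ∃h ∃e (¬J(f,f) ∨ ¬N(c,c) ∨ ¬J(e,e) ∧ ¬J(e,h))

∃f ∃c ∃h ∃e (¬J(f,f) ∨ ¬N(c,c) ∨ ¬J(e,e) ∧ ¬J(e,h))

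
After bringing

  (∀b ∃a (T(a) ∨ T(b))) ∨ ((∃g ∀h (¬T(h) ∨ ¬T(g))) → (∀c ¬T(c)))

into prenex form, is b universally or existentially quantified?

Eliminate → and ↔ using ¬ and ∨.
  (∀b ∃a (T(a) ∨ T(b))) ∨ ¬(∃g ∀h (¬T(h) ∨ ¬T(g))) ∨ (∀c ¬T(c))
Drive negations inward (¬∀x A ≡ ∃x ¬A, ¬∃x A ≡ ∀x ¬A, De Morgan for ∧/∨):
  (∀b ∃a (T(a) ∨ T(b))) ∨ (∀g ∃h (T(h) ∧ T(g))) ∨ (∀c ¬T(c))
All bound variables are already distinct, so no renaming is needed.
Finally move all quantifiers to the prefix:
  ∀b ∃a ∀g ∃h ∀c (T(a) ∨ T(b) ∨ T(h) ∧ T(g) ∨ ¬T(c))
The quantifier ∀b sits under an even number of negations (counting the antecedent side of each →), so it remains universal.

universal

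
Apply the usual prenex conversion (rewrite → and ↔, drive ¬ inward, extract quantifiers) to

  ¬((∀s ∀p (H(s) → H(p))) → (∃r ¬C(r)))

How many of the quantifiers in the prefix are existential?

Rewrite implications/biconditionals: A → B as ¬A ∨ B.
  ¬(¬(∀s ∀p (¬H(s) ∨ H(p))) ∨ (∃r ¬C(r)))
Drive negations inward (¬∀x A ≡ ∃x ¬A, ¬∃x A ≡ ∀x ¬A, De Morgan for ∧/∨):
  (∀s ∀p (¬H(s) ∨ H(p))) ∧ (∀r C(r))
All bound variables are already distinct, so no renaming is needed.
Finally move all quantifiers to the prefix:
  ∀s ∀p ∀r ((¬H(s) ∨ H(p)) ∧ C(r))
The prefix is ∀s ∀p ∀r: 3 universal, 0 existential.

0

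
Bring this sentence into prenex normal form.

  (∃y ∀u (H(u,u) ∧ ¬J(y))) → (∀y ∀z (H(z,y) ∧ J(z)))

First replace A → B with ¬A ∨ B.
  ¬(∃y ∀u (H(u,u) ∧ ¬J(y))) ∨ (∀y ∀z (H(z,y) ∧ J(z)))
Drive negations inward (¬∀x A ≡ ∃x ¬A, ¬∃x A ≡ ∀x ¬A, De Morgan for ∧/∨):
  (∀y ∃u (¬H(u,u) ∨ J(y))) ∨ (∀y ∀z (H(z,y) ∧ J(z)))
Rename bound variables to avoid capture: y↦u1.
  (∀y ∃u (¬H(u,u) ∨ J(y))) ∨ (∀u1 ∀z (H(z,u1) ∧ J(z)))
Finally move all quantifiers to the prefix:
  ∀y ∃u ∀u1 ∀z (¬H(u,u) ∨ J(y) ∨ H(z,u1) ∧ J(z))

∀y ∃u ∀u1 ∀z (¬H(u,u) ∨ J(y) ∨ H(z,u1) ∧ J(z))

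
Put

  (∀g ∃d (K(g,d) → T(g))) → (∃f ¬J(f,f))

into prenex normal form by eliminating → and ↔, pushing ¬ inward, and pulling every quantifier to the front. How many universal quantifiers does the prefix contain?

1

First replace A → B with ¬A ∨ B.
  ¬(∀g ∃d (¬K(g,d) ∨ T(g))) ∨ (∃f ¬J(f,f))
Push ¬ through the quantifiers and connectives to reach negation normal form:
  (∃g ∀d (K(g,d) ∧ ¬T(g))) ∨ (∃f ¬J(f,f))
All bound variables are already distinct, so no renaming is needed.
Extract every quantifier outward, since the variables are now distinct and don't occur free across branches:
  ∃g ∀d ∃f (K(g,d) ∧ ¬T(g) ∨ ¬J(f,f))
The prefix is ∃g ∀d ∃f: 1 universal, 2 existential.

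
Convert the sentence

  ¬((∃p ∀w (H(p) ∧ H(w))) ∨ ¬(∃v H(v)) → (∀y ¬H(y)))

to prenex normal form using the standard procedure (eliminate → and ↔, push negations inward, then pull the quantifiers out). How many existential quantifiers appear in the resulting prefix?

First replace A → B with ¬A ∨ B.
  ¬(¬((∃p ∀w (H(p) ∧ H(w))) ∨ ¬(∃v H(v))) ∨ (∀y ¬H(y)))
Move each ¬ inward, flipping quantifiers it crosses:
  ((∃p ∀w (H(p) ∧ H(w))) ∨ (∀v ¬H(v))) ∧ (∃y H(y))
Pull the quantifiers to the front (each side's bound variable is not free in the other side):
  ∃p ∀w ∀v ∃y ((H(p) ∧ H(w) ∨ ¬H(v)) ∧ H(y))
The prefix is ∃p ∀w ∀v ∃y: 2 universal, 2 existential.

2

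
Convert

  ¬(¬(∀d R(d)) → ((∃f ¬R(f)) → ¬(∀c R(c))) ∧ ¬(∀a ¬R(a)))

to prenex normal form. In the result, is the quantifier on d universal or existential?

Eliminate → and ↔ using ¬ and ∨.
  ¬(¬¬(∀d R(d)) ∨ (¬(∃f ¬R(f)) ∨ ¬(∀c R(c))) ∧ ¬(∀a ¬R(a)))
Move each ¬ inward, flipping quantifiers it crosses:
  (∃d ¬R(d)) ∧ ((∃f ¬R(f)) ∧ (∀c R(c)) ∨ (∀a ¬R(a)))
All bound variables are already distinct, so no renaming is needed.
Finally move all quantifiers to the prefix:
  ∃d ∃f ∀c ∀a (¬R(d) ∧ (¬R(f) ∧ R(c) ∨ ¬R(a)))
The quantifier ∀d sits under an odd number of negations (counting the antecedent side of each →), so it flips to ∃d.

existential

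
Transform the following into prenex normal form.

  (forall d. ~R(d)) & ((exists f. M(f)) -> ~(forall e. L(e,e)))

Eliminate → and ↔ using ¬ and ∨.
  (forall d. ~R(d)) & (~(exists f. M(f)) | ~(forall e. L(e,e)))
Drive negations inward (¬∀x A ≡ ∃x ¬A, ¬∃x A ≡ ∀x ¬A, De Morgan for ∧/∨):
  (forall d. ~R(d)) & ((forall f. ~M(f)) | (exists e. ~L(e,e)))
All bound variables are already distinct, so no renaming is needed.
Finally move all quantifiers to the prefix:
  forall d. forall f. exists e. (~R(d) & (~M(f) | ~L(e,e)))

forall d. forall f. exists e. (~R(d) & (~M(f) | ~L(e,e)))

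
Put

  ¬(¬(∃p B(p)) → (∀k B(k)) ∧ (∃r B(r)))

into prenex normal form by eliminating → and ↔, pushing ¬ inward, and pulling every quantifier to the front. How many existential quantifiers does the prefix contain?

1

Rewrite implications/biconditionals: A → B as ¬A ∨ B.
  ¬(¬¬(∃p B(p)) ∨ (∀k B(k)) ∧ (∃r B(r)))
Drive negations inward (¬∀x A ≡ ∃x ¬A, ¬∃x A ≡ ∀x ¬A, De Morgan for ∧/∨):
  (∀p ¬B(p)) ∧ ((∃k ¬B(k)) ∨ (∀r ¬B(r)))
All bound variables are already distinct, so no renaming is needed.
Extract every quantifier outward, since the variables are now distinct and don't occur free across branches:
  ∀p ∃k ∀r (¬B(p) ∧ (¬B(k) ∨ ¬B(r)))
The prefix is ∀p ∃k ∀r: 2 universal, 1 existential.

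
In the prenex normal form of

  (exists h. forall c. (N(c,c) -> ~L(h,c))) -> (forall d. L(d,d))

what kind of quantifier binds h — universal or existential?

universal

Rewrite implications/biconditionals: A → B as ¬A ∨ B.
  ~(exists h. forall c. (~N(c,c) | ~L(h,c))) | (forall d. L(d,d))
Move each ¬ inward, flipping quantifiers it crosses:
  (forall h. exists c. (N(c,c) & L(h,c))) | (forall d. L(d,d))
All bound variables are already distinct, so no renaming is needed.
Extract every quantifier outward, since the variables are now distinct and don't occur free across branches:
  forall h. exists c. forall d. (N(c,c) & L(h,c) | L(d,d))
The quantifier exists h sits under an odd number of negations (counting the antecedent side of each →), so it flips to forall h.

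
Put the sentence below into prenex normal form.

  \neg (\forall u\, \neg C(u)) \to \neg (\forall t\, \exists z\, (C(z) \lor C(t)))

\forall u\, \exists t\, \forall z\, (\neg C(u) \lor \neg C(z) \land \neg C(t))

Eliminate → and ↔ using ¬ and ∨.
  \neg \neg (\forall u\, \neg C(u)) \lor \neg (\forall t\, \exists z\, (C(z) \lor C(t)))
Push ¬ through the quantifiers and connectives to reach negation normal form:
  (\forall u\, \neg C(u)) \lor (\exists t\, \forall z\, (\neg C(z) \land \neg C(t)))
All bound variables are already distinct, so no renaming is needed.
Pull the quantifiers to the front (each side's bound variable is not free in the other side):
  \forall u\, \exists t\, \forall z\, (\neg C(u) \lor \neg C(z) \land \neg C(t))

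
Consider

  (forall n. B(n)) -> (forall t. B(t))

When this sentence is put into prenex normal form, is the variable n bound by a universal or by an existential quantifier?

Eliminate → and ↔ using ¬ and ∨.
  ~(forall n. B(n)) | (forall t. B(t))
Drive negations inward (¬∀x A ≡ ∃x ¬A, ¬∃x A ≡ ∀x ¬A, De Morgan for ∧/∨):
  (exists n. ~B(n)) | (forall t. B(t))
Extract every quantifier outward, since the variables are now distinct and don't occur free across branches:
  exists n. forall t. (~B(n) | B(t))
The quantifier forall n sits under an odd number of negations (counting the antecedent side of each →), so it flips to exists n.

existential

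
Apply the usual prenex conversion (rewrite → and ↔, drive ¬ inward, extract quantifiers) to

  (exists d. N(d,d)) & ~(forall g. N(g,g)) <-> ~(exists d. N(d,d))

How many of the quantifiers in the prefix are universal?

3

First replace A → B with ¬A ∨ B; A ↔ B as (¬A ∨ B) ∧ (¬B ∨ A).
  (~((exists d. N(d,d)) & ~(forall g. N(g,g))) | ~(exists d. N(d,d))) & (~~(exists d. N(d,d)) | (exists d. N(d,d)) & ~(forall g. N(g,g)))
Drive negations inward (¬∀x A ≡ ∃x ¬A, ¬∃x A ≡ ∀x ¬A, De Morgan for ∧/∨):
  ((forall d. ~N(d,d)) | (forall g. N(g,g)) | (forall d. ~N(d,d))) & ((exists d. N(d,d)) | (exists d. N(d,d)) & (exists g. ~N(g,g)))
Give each quantifier a distinct variable: d↦b, d↦v1, d↦u1, g↦z1.
  ((forall d. ~N(d,d)) | (forall g. N(g,g)) | (forall b. ~N(b,b))) & ((exists v1. N(v1,v1)) | (exists u1. N(u1,u1)) & (exists z1. ~N(z1,z1)))
Pull the quantifiers to the front (each side's bound variable is not free in the other side):
  forall d. forall g. forall b. exists v1. exists u1. exists z1. ((~N(d,d) | N(g,g) | ~N(b,b)) & (N(v1,v1) | N(u1,u1) & ~N(z1,z1)))
The prefix is forall d forall g forall b exists v1 exists u1 exists z1: 3 universal, 3 existential.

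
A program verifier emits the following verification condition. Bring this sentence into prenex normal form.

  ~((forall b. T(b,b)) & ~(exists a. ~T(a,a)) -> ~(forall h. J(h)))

First replace A → B with ¬A ∨ B.
  ~(~((forall b. T(b,b)) & ~(exists a. ~T(a,a))) | ~(forall h. J(h)))
Move each ¬ inward, flipping quantifiers it crosses:
  (forall b. T(b,b)) & (forall a. T(a,a)) & (forall h. J(h))
All bound variables are already distinct, so no renaming is needed.
Pull the quantifiers to the front (each side's bound variable is not free in the other side):
  forall b. forall a. forall h. (T(b,b) & T(a,a) & J(h))

forall b. forall a. forall h. (T(b,b) & T(a,a) & J(h))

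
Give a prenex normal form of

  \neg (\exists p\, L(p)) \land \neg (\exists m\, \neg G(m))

Drive negations inward (¬∀x A ≡ ∃x ¬A, ¬∃x A ≡ ∀x ¬A, De Morgan for ∧/∨):
  (\forall p\, \neg L(p)) \land (\forall m\, G(m))
Pull the quantifiers to the front (each side's bound variable is not free in the other side):
  \forall p\, \forall m\, (\neg L(p) \land G(m))

\forall p\, \forall m\, (\neg L(p) \land G(m))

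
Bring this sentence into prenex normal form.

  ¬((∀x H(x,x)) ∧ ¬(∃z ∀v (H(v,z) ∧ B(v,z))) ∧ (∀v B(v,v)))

Push ¬ through the quantifiers and connectives to reach negation normal form:
  (∃x ¬H(x,x)) ∨ (∃z ∀v (H(v,z) ∧ B(v,z))) ∨ (∃v ¬B(v,v))
Rename bound variables to avoid capture: v↦r.
  (∃x ¬H(x,x)) ∨ (∃z ∀v (H(v,z) ∧ B(v,z))) ∨ (∃r ¬B(r,r))
Extract every quantifier outward, since the variables are now distinct and don't occur free across branches:
  ∃x ∃z ∀v ∃r (¬H(x,x) ∨ H(v,z) ∧ B(v,z) ∨ ¬B(r,r))

∃x ∃z ∀v ∃r (¬H(x,x) ∨ H(v,z) ∧ B(v,z) ∨ ¬B(r,r))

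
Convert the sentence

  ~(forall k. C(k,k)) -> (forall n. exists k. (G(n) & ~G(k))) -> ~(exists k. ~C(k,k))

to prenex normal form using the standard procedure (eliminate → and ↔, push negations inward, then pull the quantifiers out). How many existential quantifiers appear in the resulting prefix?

1

First replace A → B with ¬A ∨ B.
  ~~(forall k. C(k,k)) | ~(forall n. exists k. (G(n) & ~G(k))) | ~(exists k. ~C(k,k))
Drive negations inward (¬∀x A ≡ ∃x ¬A, ¬∃x A ≡ ∀x ¬A, De Morgan for ∧/∨):
  (forall k. C(k,k)) | (exists n. forall k. (~G(n) | G(k))) | (forall k. C(k,k))
Give each quantifier a distinct variable: k↦a, k↦t.
  (forall k. C(k,k)) | (exists n. forall a. (~G(n) | G(a))) | (forall t. C(t,t))
Pull the quantifiers to the front (each side's bound variable is not free in the other side):
  forall k. exists n. forall a. forall t. (C(k,k) | ~G(n) | G(a) | C(t,t))
The prefix is forall k exists n forall a forall t: 3 universal, 1 existential.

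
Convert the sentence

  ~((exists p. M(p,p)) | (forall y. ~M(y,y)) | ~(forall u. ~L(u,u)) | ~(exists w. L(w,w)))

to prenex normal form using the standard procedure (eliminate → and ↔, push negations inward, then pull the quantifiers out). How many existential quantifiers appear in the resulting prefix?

2

Push ¬ through the quantifiers and connectives to reach negation normal form:
  (forall p. ~M(p,p)) & (exists y. M(y,y)) & (forall u. ~L(u,u)) & (exists w. L(w,w))
All bound variables are already distinct, so no renaming is needed.
Extract every quantifier outward, since the variables are now distinct and don't occur free across branches:
  forall p. exists y. forall u. exists w. (~M(p,p) & M(y,y) & ~L(u,u) & L(w,w))
The prefix is forall p exists y forall u exists w: 2 universal, 2 existential.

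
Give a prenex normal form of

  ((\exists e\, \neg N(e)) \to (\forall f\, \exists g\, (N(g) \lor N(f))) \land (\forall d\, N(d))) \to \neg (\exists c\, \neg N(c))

\exists e\, \exists f\, \forall g\, \exists d\, \forall c\, (\neg N(e) \land (\neg N(g) \land \neg N(f) \lor \neg N(d)) \lor N(c))

Eliminate → and ↔ using ¬ and ∨.
  \neg (\neg (\exists e\, \neg N(e)) \lor (\forall f\, \exists g\, (N(g) \lor N(f))) \land (\forall d\, N(d))) \lor \neg (\exists c\, \neg N(c))
Drive negations inward (¬∀x A ≡ ∃x ¬A, ¬∃x A ≡ ∀x ¬A, De Morgan for ∧/∨):
  (\exists e\, \neg N(e)) \land ((\exists f\, \forall g\, (\neg N(g) \land \neg N(f))) \lor (\exists d\, \neg N(d))) \lor (\forall c\, N(c))
All bound variables are already distinct, so no renaming is needed.
Pull the quantifiers to the front (each side's bound variable is not free in the other side):
  \exists e\, \exists f\, \forall g\, \exists d\, \forall c\, (\neg N(e) \land (\neg N(g) \land \neg N(f) \lor \neg N(d)) \lor N(c))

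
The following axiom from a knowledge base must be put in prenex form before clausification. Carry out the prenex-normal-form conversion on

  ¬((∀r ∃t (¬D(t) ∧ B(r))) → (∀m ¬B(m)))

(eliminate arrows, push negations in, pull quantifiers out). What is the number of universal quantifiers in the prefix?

Rewrite implications/biconditionals: A → B as ¬A ∨ B.
  ¬(¬(∀r ∃t (¬D(t) ∧ B(r))) ∨ (∀m ¬B(m)))
Move each ¬ inward, flipping quantifiers it crosses:
  (∀r ∃t (¬D(t) ∧ B(r))) ∧ (∃m B(m))
All bound variables are already distinct, so no renaming is needed.
Pull the quantifiers to the front (each side's bound variable is not free in the other side):
  ∀r ∃t ∃m (¬D(t) ∧ B(r) ∧ B(m))
The prefix is ∀r ∃t ∃m: 1 universal, 2 existential.

1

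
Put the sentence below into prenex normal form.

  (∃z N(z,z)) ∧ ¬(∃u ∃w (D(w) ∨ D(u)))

∃z ∀u ∀w (N(z,z) ∧ ¬D(w) ∧ ¬D(u))

Push ¬ through the quantifiers and connectives to reach negation normal form:
  (∃z N(z,z)) ∧ (∀u ∀w (¬D(w) ∧ ¬D(u)))
Finally move all quantifiers to the prefix:
  ∃z ∀u ∀w (N(z,z) ∧ ¬D(w) ∧ ¬D(u))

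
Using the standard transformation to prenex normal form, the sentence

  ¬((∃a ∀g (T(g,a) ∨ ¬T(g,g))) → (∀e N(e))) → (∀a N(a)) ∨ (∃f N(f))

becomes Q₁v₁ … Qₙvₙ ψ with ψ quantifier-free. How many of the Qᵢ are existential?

2

Eliminate → and ↔ using ¬ and ∨.
  ¬¬(¬(∃a ∀g (T(g,a) ∨ ¬T(g,g))) ∨ (∀e N(e))) ∨ (∀a N(a)) ∨ (∃f N(f))
Move each ¬ inward, flipping quantifiers it crosses:
  (∀a ∃g (¬T(g,a) ∧ T(g,g))) ∨ (∀e N(e)) ∨ (∀a N(a)) ∨ (∃f N(f))
Give each quantifier a distinct variable: a↦r.
  (∀a ∃g (¬T(g,a) ∧ T(g,g))) ∨ (∀e N(e)) ∨ (∀r N(r)) ∨ (∃f N(f))
Pull the quantifiers to the front (each side's bound variable is not free in the other side):
  ∀a ∃g ∀e ∀r ∃f (¬T(g,a) ∧ T(g,g) ∨ N(e) ∨ N(r) ∨ N(f))
The prefix is ∀a ∃g ∀e ∀r ∃f: 3 universal, 2 existential.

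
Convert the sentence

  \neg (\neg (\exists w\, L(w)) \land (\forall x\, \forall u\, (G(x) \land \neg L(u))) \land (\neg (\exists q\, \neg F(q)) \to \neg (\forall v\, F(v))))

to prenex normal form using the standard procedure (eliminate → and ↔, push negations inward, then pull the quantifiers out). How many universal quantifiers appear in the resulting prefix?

Rewrite implications/biconditionals: A → B as ¬A ∨ B.
  \neg (\neg (\exists w\, L(w)) \land (\forall x\, \forall u\, (G(x) \land \neg L(u))) \land (\neg \neg (\exists q\, \neg F(q)) \lor \neg (\forall v\, F(v))))
Push ¬ through the quantifiers and connectives to reach negation normal form:
  (\exists w\, L(w)) \lor (\exists x\, \exists u\, (\neg G(x) \lor L(u))) \lor (\forall q\, F(q)) \land (\forall v\, F(v))
Finally move all quantifiers to the prefix:
  \exists w\, \exists x\, \exists u\, \forall q\, \forall v\, (L(w) \lor \neg G(x) \lor L(u) \lor F(q) \land F(v))
The prefix is \exists w \exists x \exists u \forall q \forall v: 2 universal, 3 existential.

2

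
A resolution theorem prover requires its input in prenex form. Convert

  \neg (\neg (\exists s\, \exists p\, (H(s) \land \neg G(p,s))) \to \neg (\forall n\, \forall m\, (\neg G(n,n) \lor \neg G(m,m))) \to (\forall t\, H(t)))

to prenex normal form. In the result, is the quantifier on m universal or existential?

existential

Rewrite implications/biconditionals: A → B as ¬A ∨ B.
  \neg (\neg \neg (\exists s\, \exists p\, (H(s) \land \neg G(p,s))) \lor \neg \neg (\forall n\, \forall m\, (\neg G(n,n) \lor \neg G(m,m))) \lor (\forall t\, H(t)))
Move each ¬ inward, flipping quantifiers it crosses:
  (\forall s\, \forall p\, (\neg H(s) \lor G(p,s))) \land (\exists n\, \exists m\, (G(n,n) \land G(m,m))) \land (\exists t\, \neg H(t))
Extract every quantifier outward, since the variables are now distinct and don't occur free across branches:
  \forall s\, \forall p\, \exists n\, \exists m\, \exists t\, ((\neg H(s) \lor G(p,s)) \land G(n,n) \land G(m,m) \land \neg H(t))
The quantifier \forall m sits under an odd number of negations (counting the antecedent side of each →), so it flips to \exists m.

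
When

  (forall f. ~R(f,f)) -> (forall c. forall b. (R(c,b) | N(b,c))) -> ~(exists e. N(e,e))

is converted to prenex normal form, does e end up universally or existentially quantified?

universal

Eliminate → and ↔ using ¬ and ∨.
  ~(forall f. ~R(f,f)) | ~(forall c. forall b. (R(c,b) | N(b,c))) | ~(exists e. N(e,e))
Move each ¬ inward, flipping quantifiers it crosses:
  (exists f. R(f,f)) | (exists c. exists b. (~R(c,b) & ~N(b,c))) | (forall e. ~N(e,e))
All bound variables are already distinct, so no renaming is needed.
Finally move all quantifiers to the prefix:
  exists f. exists c. exists b. forall e. (R(f,f) | ~R(c,b) & ~N(b,c) | ~N(e,e))
The quantifier exists e sits under an odd number of negations (counting the antecedent side of each →), so it flips to forall e.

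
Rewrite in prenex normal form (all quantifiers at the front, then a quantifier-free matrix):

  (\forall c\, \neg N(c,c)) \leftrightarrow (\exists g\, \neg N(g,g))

First replace A → B with ¬A ∨ B; A ↔ B as (¬A ∨ B) ∧ (¬B ∨ A).
  (\neg (\forall c\, \neg N(c,c)) \lor (\exists g\, \neg N(g,g))) \land (\neg (\exists g\, \neg N(g,g)) \lor (\forall c\, \neg N(c,c)))
Drive negations inward (¬∀x A ≡ ∃x ¬A, ¬∃x A ≡ ∀x ¬A, De Morgan for ∧/∨):
  ((\exists c\, N(c,c)) \lor (\exists g\, \neg N(g,g))) \land ((\forall g\, N(g,g)) \lor (\forall c\, \neg N(c,c)))
Standardize variables apart so no two quantifiers bind the same name: g↦u, c↦w1.
  ((\exists c\, N(c,c)) \lor (\exists g\, \neg N(g,g))) \land ((\forall u\, N(u,u)) \lor (\forall w1\, \neg N(w1,w1)))
Pull the quantifiers to the front (each side's bound variable is not free in the other side):
  \exists c\, \exists g\, \forall u\, \forall w1\, ((N(c,c) \lor \neg N(g,g)) \land (N(u,u) \lor \neg N(w1,w1)))

\exists c\, \exists g\, \forall u\, \forall w1\, ((N(c,c) \lor \neg N(g,g)) \land (N(u,u) \lor \neg N(w1,w1)))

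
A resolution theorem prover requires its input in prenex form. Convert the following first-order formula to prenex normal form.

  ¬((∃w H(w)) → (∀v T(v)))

∃w ∃v (H(w) ∧ ¬T(v))

First replace A → B with ¬A ∨ B.
  ¬(¬(∃w H(w)) ∨ (∀v T(v)))
Drive negations inward (¬∀x A ≡ ∃x ¬A, ¬∃x A ≡ ∀x ¬A, De Morgan for ∧/∨):
  (∃w H(w)) ∧ (∃v ¬T(v))
Pull the quantifiers to the front (each side's bound variable is not free in the other side):
  ∃w ∃v (H(w) ∧ ¬T(v))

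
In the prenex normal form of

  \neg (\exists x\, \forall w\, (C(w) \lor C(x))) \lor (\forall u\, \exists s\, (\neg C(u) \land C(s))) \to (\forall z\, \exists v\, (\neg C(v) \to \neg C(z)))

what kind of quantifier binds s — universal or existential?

universal

Rewrite implications/biconditionals: A → B as ¬A ∨ B.
  \neg (\neg (\exists x\, \forall w\, (C(w) \lor C(x))) \lor (\forall u\, \exists s\, (\neg C(u) \land C(s)))) \lor (\forall z\, \exists v\, (\neg \neg C(v) \lor \neg C(z)))
Move each ¬ inward, flipping quantifiers it crosses:
  (\exists x\, \forall w\, (C(w) \lor C(x))) \land (\exists u\, \forall s\, (C(u) \lor \neg C(s))) \lor (\forall z\, \exists v\, (C(v) \lor \neg C(z)))
Finally move all quantifiers to the prefix:
  \exists x\, \forall w\, \exists u\, \forall s\, \forall z\, \exists v\, ((C(w) \lor C(x)) \land (C(u) \lor \neg C(s)) \lor C(v) \lor \neg C(z))
The quantifier \exists s sits under an odd number of negations (counting the antecedent side of each →), so it flips to \forall s.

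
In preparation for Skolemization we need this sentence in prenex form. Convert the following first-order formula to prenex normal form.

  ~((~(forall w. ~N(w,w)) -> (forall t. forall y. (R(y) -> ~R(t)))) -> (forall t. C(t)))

forall w. forall t. forall y. exists u1. ((~N(w,w) | ~R(y) | ~R(t)) & ~C(u1))

Eliminate → and ↔ using ¬ and ∨.
  ~(~(~~(forall w. ~N(w,w)) | (forall t. forall y. (~R(y) | ~R(t)))) | (forall t. C(t)))
Move each ¬ inward, flipping quantifiers it crosses:
  ((forall w. ~N(w,w)) | (forall t. forall y. (~R(y) | ~R(t)))) & (exists t. ~C(t))
Standardize variables apart so no two quantifiers bind the same name: t↦u1.
  ((forall w. ~N(w,w)) | (forall t. forall y. (~R(y) | ~R(t)))) & (exists u1. ~C(u1))
Extract every quantifier outward, since the variables are now distinct and don't occur free across branches:
  forall w. forall t. forall y. exists u1. ((~N(w,w) | ~R(y) | ~R(t)) & ~C(u1))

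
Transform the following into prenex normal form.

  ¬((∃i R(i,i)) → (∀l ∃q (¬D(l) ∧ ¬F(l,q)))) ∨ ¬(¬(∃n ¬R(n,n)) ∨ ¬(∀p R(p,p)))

First replace A → B with ¬A ∨ B.
  ¬(¬(∃i R(i,i)) ∨ (∀l ∃q (¬D(l) ∧ ¬F(l,q)))) ∨ ¬(¬(∃n ¬R(n,n)) ∨ ¬(∀p R(p,p)))
Push ¬ through the quantifiers and connectives to reach negation normal form:
  (∃i R(i,i)) ∧ (∃l ∀q (D(l) ∨ F(l,q))) ∨ (∃n ¬R(n,n)) ∧ (∀p R(p,p))
All bound variables are already distinct, so no renaming is needed.
Finally move all quantifiers to the prefix:
  ∃i ∃l ∀q ∃n ∀p (R(i,i) ∧ (D(l) ∨ F(l,q)) ∨ ¬R(n,n) ∧ R(p,p))

∃i ∃l ∀q ∃n ∀p (R(i,i) ∧ (D(l) ∨ F(l,q)) ∨ ¬R(n,n) ∧ R(p,p))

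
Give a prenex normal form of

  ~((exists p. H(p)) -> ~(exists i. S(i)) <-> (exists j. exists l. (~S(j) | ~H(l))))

forall p. forall i. forall j. forall l. exists r. exists b. exists v1. exists x1. ((~H(p) | ~S(i)) & S(j) & H(l) | (~S(r) | ~H(b)) & H(v1) & S(x1))

First replace A → B with ¬A ∨ B; A ↔ B as (¬A ∨ B) ∧ (¬B ∨ A).
  ~((~(~(exists p. H(p)) | ~(exists i. S(i))) | (exists j. exists l. (~S(j) | ~H(l)))) & (~(exists j. exists l. (~S(j) | ~H(l))) | ~(exists p. H(p)) | ~(exists i. S(i))))
Push ¬ through the quantifiers and connectives to reach negation normal form:
  ((forall p. ~H(p)) | (forall i. ~S(i))) & (forall j. forall l. (S(j) & H(l))) | (exists j. exists l. (~S(j) | ~H(l))) & (exists p. H(p)) & (exists i. S(i))
Rename bound variables to avoid capture: j↦r, l↦b, p↦v1, i↦x1.
  ((forall p. ~H(p)) | (forall i. ~S(i))) & (forall j. forall l. (S(j) & H(l))) | (exists r. exists b. (~S(r) | ~H(b))) & (exists v1. H(v1)) & (exists x1. S(x1))
Pull the quantifiers to the front (each side's bound variable is not free in the other side):
  forall p. forall i. forall j. forall l. exists r. exists b. exists v1. exists x1. ((~H(p) | ~S(i)) & S(j) & H(l) | (~S(r) | ~H(b)) & H(v1) & S(x1))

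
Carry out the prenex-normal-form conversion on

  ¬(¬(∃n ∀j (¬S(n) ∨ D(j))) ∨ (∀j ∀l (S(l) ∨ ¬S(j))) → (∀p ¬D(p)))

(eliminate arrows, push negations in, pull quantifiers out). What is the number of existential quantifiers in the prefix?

First replace A → B with ¬A ∨ B.
  ¬(¬(¬(∃n ∀j (¬S(n) ∨ D(j))) ∨ (∀j ∀l (S(l) ∨ ¬S(j)))) ∨ (∀p ¬D(p)))
Drive negations inward (¬∀x A ≡ ∃x ¬A, ¬∃x A ≡ ∀x ¬A, De Morgan for ∧/∨):
  ((∀n ∃j (S(n) ∧ ¬D(j))) ∨ (∀j ∀l (S(l) ∨ ¬S(j)))) ∧ (∃p D(p))
Give each quantifier a distinct variable: j↦c.
  ((∀n ∃j (S(n) ∧ ¬D(j))) ∨ (∀c ∀l (S(l) ∨ ¬S(c)))) ∧ (∃p D(p))
Pull the quantifiers to the front (each side's bound variable is not free in the other side):
  ∀n ∃j ∀c ∀l ∃p ((S(n) ∧ ¬D(j) ∨ S(l) ∨ ¬S(c)) ∧ D(p))
The prefix is ∀n ∃j ∀c ∀l ∃p: 3 universal, 2 existential.

2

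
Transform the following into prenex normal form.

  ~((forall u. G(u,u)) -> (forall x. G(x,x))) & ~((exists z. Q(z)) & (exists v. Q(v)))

forall u. exists x. forall z. forall v. (G(u,u) & ~G(x,x) & (~Q(z) | ~Q(v)))

Rewrite implications/biconditionals: A → B as ¬A ∨ B.
  ~(~(forall u. G(u,u)) | (forall x. G(x,x))) & ~((exists z. Q(z)) & (exists v. Q(v)))
Drive negations inward (¬∀x A ≡ ∃x ¬A, ¬∃x A ≡ ∀x ¬A, De Morgan for ∧/∨):
  (forall u. G(u,u)) & (exists x. ~G(x,x)) & ((forall z. ~Q(z)) | (forall v. ~Q(v)))
All bound variables are already distinct, so no renaming is needed.
Pull the quantifiers to the front (each side's bound variable is not free in the other side):
  forall u. exists x. forall z. forall v. (G(u,u) & ~G(x,x) & (~Q(z) | ~Q(v)))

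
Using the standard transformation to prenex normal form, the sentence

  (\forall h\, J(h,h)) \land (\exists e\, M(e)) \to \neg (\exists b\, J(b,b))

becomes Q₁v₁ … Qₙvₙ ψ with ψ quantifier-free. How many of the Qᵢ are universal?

2

Eliminate → and ↔ using ¬ and ∨.
  \neg ((\forall h\, J(h,h)) \land (\exists e\, M(e))) \lor \neg (\exists b\, J(b,b))
Push ¬ through the quantifiers and connectives to reach negation normal form:
  (\exists h\, \neg J(h,h)) \lor (\forall e\, \neg M(e)) \lor (\forall b\, \neg J(b,b))
Finally move all quantifiers to the prefix:
  \exists h\, \forall e\, \forall b\, (\neg J(h,h) \lor \neg M(e) \lor \neg J(b,b))
The prefix is \exists h \forall e \forall b: 2 universal, 1 existential.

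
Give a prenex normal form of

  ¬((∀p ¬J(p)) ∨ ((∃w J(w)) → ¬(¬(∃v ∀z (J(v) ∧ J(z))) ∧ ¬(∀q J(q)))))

Eliminate → and ↔ using ¬ and ∨.
  ¬((∀p ¬J(p)) ∨ ¬(∃w J(w)) ∨ ¬(¬(∃v ∀z (J(v) ∧ J(z))) ∧ ¬(∀q J(q))))
Drive negations inward (¬∀x A ≡ ∃x ¬A, ¬∃x A ≡ ∀x ¬A, De Morgan for ∧/∨):
  (∃p J(p)) ∧ (∃w J(w)) ∧ (∀v ∃z (¬J(v) ∨ ¬J(z))) ∧ (∃q ¬J(q))
Finally move all quantifiers to the prefix:
  ∃p ∃w ∀v ∃z ∃q (J(p) ∧ J(w) ∧ (¬J(v) ∨ ¬J(z)) ∧ ¬J(q))

∃p ∃w ∀v ∃z ∃q (J(p) ∧ J(w) ∧ (¬J(v) ∨ ¬J(z)) ∧ ¬J(q))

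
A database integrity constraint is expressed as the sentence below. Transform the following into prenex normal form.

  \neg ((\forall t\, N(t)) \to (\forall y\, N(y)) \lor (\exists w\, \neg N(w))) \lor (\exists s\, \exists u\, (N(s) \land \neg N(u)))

First replace A → B with ¬A ∨ B.
  \neg (\neg (\forall t\, N(t)) \lor (\forall y\, N(y)) \lor (\exists w\, \neg N(w))) \lor (\exists s\, \exists u\, (N(s) \land \neg N(u)))
Drive negations inward (¬∀x A ≡ ∃x ¬A, ¬∃x A ≡ ∀x ¬A, De Morgan for ∧/∨):
  (\forall t\, N(t)) \land (\exists y\, \neg N(y)) \land (\forall w\, N(w)) \lor (\exists s\, \exists u\, (N(s) \land \neg N(u)))
All bound variables are already distinct, so no renaming is needed.
Finally move all quantifiers to the prefix:
  \forall t\, \exists y\, \forall w\, \exists s\, \exists u\, (N(t) \land \neg N(y) \land N(w) \lor N(s) \land \neg N(u))

\forall t\, \exists y\, \forall w\, \exists s\, \exists u\, (N(t) \land \neg N(y) \land N(w) \lor N(s) \land \neg N(u))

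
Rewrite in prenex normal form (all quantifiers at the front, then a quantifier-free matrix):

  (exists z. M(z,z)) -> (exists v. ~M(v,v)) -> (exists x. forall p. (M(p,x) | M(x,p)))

First replace A → B with ¬A ∨ B.
  ~(exists z. M(z,z)) | ~(exists v. ~M(v,v)) | (exists x. forall p. (M(p,x) | M(x,p)))
Drive negations inward (¬∀x A ≡ ∃x ¬A, ¬∃x A ≡ ∀x ¬A, De Morgan for ∧/∨):
  (forall z. ~M(z,z)) | (forall v. M(v,v)) | (exists x. forall p. (M(p,x) | M(x,p)))
All bound variables are already distinct, so no renaming is needed.
Extract every quantifier outward, since the variables are now distinct and don't occur free across branches:
  forall z. forall v. exists x. forall p. (~M(z,z) | M(v,v) | M(p,x) | M(x,p))

forall z. forall v. exists x. forall p. (~M(z,z) | M(v,v) | M(p,x) | M(x,p))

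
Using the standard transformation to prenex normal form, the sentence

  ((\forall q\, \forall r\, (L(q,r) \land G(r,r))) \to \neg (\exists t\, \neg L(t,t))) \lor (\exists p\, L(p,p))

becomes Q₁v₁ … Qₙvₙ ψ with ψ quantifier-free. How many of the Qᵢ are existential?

First replace A → B with ¬A ∨ B.
  \neg (\forall q\, \forall r\, (L(q,r) \land G(r,r))) \lor \neg (\exists t\, \neg L(t,t)) \lor (\exists p\, L(p,p))
Move each ¬ inward, flipping quantifiers it crosses:
  (\exists q\, \exists r\, (\neg L(q,r) \lor \neg G(r,r))) \lor (\forall t\, L(t,t)) \lor (\exists p\, L(p,p))
Finally move all quantifiers to the prefix:
  \exists q\, \exists r\, \forall t\, \exists p\, (\neg L(q,r) \lor \neg G(r,r) \lor L(t,t) \lor L(p,p))
The prefix is \exists q \exists r \forall t \exists p: 1 universal, 3 existential.

3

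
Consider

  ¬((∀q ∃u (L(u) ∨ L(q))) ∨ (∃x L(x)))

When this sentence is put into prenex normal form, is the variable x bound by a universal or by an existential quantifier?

universal

Drive negations inward (¬∀x A ≡ ∃x ¬A, ¬∃x A ≡ ∀x ¬A, De Morgan for ∧/∨):
  (∃q ∀u (¬L(u) ∧ ¬L(q))) ∧ (∀x ¬L(x))
All bound variables are already distinct, so no renaming is needed.
Pull the quantifiers to the front (each side's bound variable is not free in the other side):
  ∃q ∀u ∀x (¬L(u) ∧ ¬L(q) ∧ ¬L(x))
The quantifier ∃x sits under an odd number of negations, so it flips to ∀x.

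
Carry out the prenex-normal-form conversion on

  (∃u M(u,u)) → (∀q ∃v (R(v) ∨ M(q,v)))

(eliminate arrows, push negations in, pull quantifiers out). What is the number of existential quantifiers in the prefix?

1

First replace A → B with ¬A ∨ B.
  ¬(∃u M(u,u)) ∨ (∀q ∃v (R(v) ∨ M(q,v)))
Move each ¬ inward, flipping quantifiers it crosses:
  (∀u ¬M(u,u)) ∨ (∀q ∃v (R(v) ∨ M(q,v)))
All bound variables are already distinct, so no renaming is needed.
Extract every quantifier outward, since the variables are now distinct and don't occur free across branches:
  ∀u ∀q ∃v (¬M(u,u) ∨ R(v) ∨ M(q,v))
The prefix is ∀u ∀q ∃v: 2 universal, 1 existential.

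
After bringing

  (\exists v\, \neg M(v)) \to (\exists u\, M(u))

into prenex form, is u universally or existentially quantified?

First replace A → B with ¬A ∨ B.
  \neg (\exists v\, \neg M(v)) \lor (\exists u\, M(u))
Drive negations inward (¬∀x A ≡ ∃x ¬A, ¬∃x A ≡ ∀x ¬A, De Morgan for ∧/∨):
  (\forall v\, M(v)) \lor (\exists u\, M(u))
Pull the quantifiers to the front (each side's bound variable is not free in the other side):
  \forall v\, \exists u\, (M(v) \lor M(u))
The quantifier \exists u sits under an even number of negations (counting the antecedent side of each →), so it remains existential.

existential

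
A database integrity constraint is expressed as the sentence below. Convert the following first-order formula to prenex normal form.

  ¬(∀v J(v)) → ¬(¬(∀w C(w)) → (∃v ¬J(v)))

First replace A → B with ¬A ∨ B.
  ¬¬(∀v J(v)) ∨ ¬(¬¬(∀w C(w)) ∨ (∃v ¬J(v)))
Push ¬ through the quantifiers and connectives to reach negation normal form:
  (∀v J(v)) ∨ (∃w ¬C(w)) ∧ (∀v J(v))
Standardize variables apart so no two quantifiers bind the same name: v↦z1.
  (∀v J(v)) ∨ (∃w ¬C(w)) ∧ (∀z1 J(z1))
Extract every quantifier outward, since the variables are now distinct and don't occur free across branches:
  ∀v ∃w ∀z1 (J(v) ∨ ¬C(w) ∧ J(z1))

∀v ∃w ∀z1 (J(v) ∨ ¬C(w) ∧ J(z1))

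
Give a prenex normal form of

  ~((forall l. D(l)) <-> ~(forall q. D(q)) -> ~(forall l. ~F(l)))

forall l. exists q. forall u1. forall x. exists y1. exists w. (D(l) & ~D(q) & ~F(u1) | (D(x) | F(y1)) & ~D(w))

Rewrite implications/biconditionals: A → B as ¬A ∨ B; A ↔ B as (¬A ∨ B) ∧ (¬B ∨ A).
  ~((~(forall l. D(l)) | ~~(forall q. D(q)) | ~(forall l. ~F(l))) & (~(~~(forall q. D(q)) | ~(forall l. ~F(l))) | (forall l. D(l))))
Push ¬ through the quantifiers and connectives to reach negation normal form:
  (forall l. D(l)) & (exists q. ~D(q)) & (forall l. ~F(l)) | ((forall q. D(q)) | (exists l. F(l))) & (exists l. ~D(l))
Standardize variables apart so no two quantifiers bind the same name: l↦u1, q↦x, l↦y1, l↦w.
  (forall l. D(l)) & (exists q. ~D(q)) & (forall u1. ~F(u1)) | ((forall x. D(x)) | (exists y1. F(y1))) & (exists w. ~D(w))
Finally move all quantifiers to the prefix:
  forall l. exists q. forall u1. forall x. exists y1. exists w. (D(l) & ~D(q) & ~F(u1) | (D(x) | F(y1)) & ~D(w))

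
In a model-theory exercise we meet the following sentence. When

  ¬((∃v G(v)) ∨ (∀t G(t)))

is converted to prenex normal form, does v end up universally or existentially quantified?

universal

Move each ¬ inward, flipping quantifiers it crosses:
  (∀v ¬G(v)) ∧ (∃t ¬G(t))
Finally move all quantifiers to the prefix:
  ∀v ∃t (¬G(v) ∧ ¬G(t))
The quantifier ∃v sits under an odd number of negations, so it flips to ∀v.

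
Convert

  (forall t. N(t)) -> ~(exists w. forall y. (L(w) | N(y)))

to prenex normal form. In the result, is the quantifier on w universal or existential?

universal

Eliminate → and ↔ using ¬ and ∨.
  ~(forall t. N(t)) | ~(exists w. forall y. (L(w) | N(y)))
Move each ¬ inward, flipping quantifiers it crosses:
  (exists t. ~N(t)) | (forall w. exists y. (~L(w) & ~N(y)))
All bound variables are already distinct, so no renaming is needed.
Extract every quantifier outward, since the variables are now distinct and don't occur free across branches:
  exists t. forall w. exists y. (~N(t) | ~L(w) & ~N(y))
The quantifier exists w sits under an odd number of negations (counting the antecedent side of each →), so it flips to forall w.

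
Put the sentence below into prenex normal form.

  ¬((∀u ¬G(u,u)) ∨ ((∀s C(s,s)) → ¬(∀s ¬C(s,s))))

∃u ∀s ∀x (G(u,u) ∧ C(s,s) ∧ ¬C(x,x))

First replace A → B with ¬A ∨ B.
  ¬((∀u ¬G(u,u)) ∨ ¬(∀s C(s,s)) ∨ ¬(∀s ¬C(s,s)))
Move each ¬ inward, flipping quantifiers it crosses:
  (∃u G(u,u)) ∧ (∀s C(s,s)) ∧ (∀s ¬C(s,s))
Rename bound variables to avoid capture: s↦x.
  (∃u G(u,u)) ∧ (∀s C(s,s)) ∧ (∀x ¬C(x,x))
Extract every quantifier outward, since the variables are now distinct and don't occur free across branches:
  ∃u ∀s ∀x (G(u,u) ∧ C(s,s) ∧ ¬C(x,x))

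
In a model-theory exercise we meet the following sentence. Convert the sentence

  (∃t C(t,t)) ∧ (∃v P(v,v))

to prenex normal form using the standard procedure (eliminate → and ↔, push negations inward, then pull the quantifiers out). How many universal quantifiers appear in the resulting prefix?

All bound variables are already distinct, so no renaming is needed.
Finally move all quantifiers to the prefix:
  ∃t ∃v (C(t,t) ∧ P(v,v))
The prefix is ∃t ∃v: 0 universal, 2 existential.

0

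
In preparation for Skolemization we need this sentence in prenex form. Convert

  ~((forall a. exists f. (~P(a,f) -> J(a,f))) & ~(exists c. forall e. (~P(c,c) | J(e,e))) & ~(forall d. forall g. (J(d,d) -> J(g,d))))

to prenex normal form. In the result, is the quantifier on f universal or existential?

universal

Eliminate → and ↔ using ¬ and ∨.
  ~((forall a. exists f. (~~P(a,f) | J(a,f))) & ~(exists c. forall e. (~P(c,c) | J(e,e))) & ~(forall d. forall g. (~J(d,d) | J(g,d))))
Push ¬ through the quantifiers and connectives to reach negation normal form:
  (exists a. forall f. (~P(a,f) & ~J(a,f))) | (exists c. forall e. (~P(c,c) | J(e,e))) | (forall d. forall g. (~J(d,d) | J(g,d)))
All bound variables are already distinct, so no renaming is needed.
Extract every quantifier outward, since the variables are now distinct and don't occur free across branches:
  exists a. forall f. exists c. forall e. forall d. forall g. (~P(a,f) & ~J(a,f) | ~P(c,c) | J(e,e) | ~J(d,d) | J(g,d))
The quantifier exists f sits under an odd number of negations (counting the antecedent side of each →), so it flips to forall f.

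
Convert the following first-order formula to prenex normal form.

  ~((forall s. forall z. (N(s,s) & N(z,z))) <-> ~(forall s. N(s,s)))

forall s. forall z. forall z1. exists y1. exists t. exists v. (N(s,s) & N(z,z) & N(z1,z1) | ~N(y1,y1) & (~N(t,t) | ~N(v,v)))

Rewrite implications/biconditionals: A → B as ¬A ∨ B; A ↔ B as (¬A ∨ B) ∧ (¬B ∨ A).
  ~((~(forall s. forall z. (N(s,s) & N(z,z))) | ~(forall s. N(s,s))) & (~~(forall s. N(s,s)) | (forall s. forall z. (N(s,s) & N(z,z)))))
Push ¬ through the quantifiers and connectives to reach negation normal form:
  (forall s. forall z. (N(s,s) & N(z,z))) & (forall s. N(s,s)) | (exists s. ~N(s,s)) & (exists s. exists z. (~N(s,s) | ~N(z,z)))
Standardize variables apart so no two quantifiers bind the same name: s↦z1, s↦y1, s↦t, z↦v.
  (forall s. forall z. (N(s,s) & N(z,z))) & (forall z1. N(z1,z1)) | (exists y1. ~N(y1,y1)) & (exists t. exists v. (~N(t,t) | ~N(v,v)))
Finally move all quantifiers to the prefix:
  forall s. forall z. forall z1. exists y1. exists t. exists v. (N(s,s) & N(z,z) & N(z1,z1) | ~N(y1,y1) & (~N(t,t) | ~N(v,v)))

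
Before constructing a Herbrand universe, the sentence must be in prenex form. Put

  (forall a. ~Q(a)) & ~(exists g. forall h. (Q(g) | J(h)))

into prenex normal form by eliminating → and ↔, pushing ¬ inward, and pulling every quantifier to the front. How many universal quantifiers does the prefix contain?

2

Drive negations inward (¬∀x A ≡ ∃x ¬A, ¬∃x A ≡ ∀x ¬A, De Morgan for ∧/∨):
  (forall a. ~Q(a)) & (forall g. exists h. (~Q(g) & ~J(h)))
Pull the quantifiers to the front (each side's bound variable is not free in the other side):
  forall a. forall g. exists h. (~Q(a) & ~Q(g) & ~J(h))
The prefix is forall a forall g exists h: 2 universal, 1 existential.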